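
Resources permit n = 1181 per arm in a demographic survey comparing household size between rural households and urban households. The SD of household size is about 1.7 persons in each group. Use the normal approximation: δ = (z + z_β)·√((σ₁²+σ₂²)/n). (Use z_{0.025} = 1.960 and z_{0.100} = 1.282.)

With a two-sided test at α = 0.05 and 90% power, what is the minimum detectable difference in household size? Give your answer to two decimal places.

Minimum detectable difference ≈ 0.23 persons

δ = (z_{α/2} + z_β) · √((σ₁²+σ₂²)/n)
  = (1.960 + 1.282) · √(5.78/1181)
  = 3.242 · √0.00489
  = 3.242 · 0.0700
  = 0.2268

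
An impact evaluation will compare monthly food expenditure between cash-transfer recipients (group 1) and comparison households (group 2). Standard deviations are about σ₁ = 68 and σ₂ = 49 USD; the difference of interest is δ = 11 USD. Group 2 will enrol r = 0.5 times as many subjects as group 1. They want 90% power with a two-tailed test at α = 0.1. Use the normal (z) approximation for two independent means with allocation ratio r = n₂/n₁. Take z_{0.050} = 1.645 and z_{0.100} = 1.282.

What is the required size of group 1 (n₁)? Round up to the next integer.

n₁ = 668

n₁ = (z_{α/2} + z_β)² · (σ₁² + σ₂²/r) / δ²
   = (1.645 + 1.282)² · (68² + 49²/0.5) / 11²
   = 8.5673 · (4624 + 4802) / 121
   = 8.5673 · 9426 / 121
   = 667.40
Round up → n₁ = 668; n₂ = r·n₁ = 0.5 × 668 = 334.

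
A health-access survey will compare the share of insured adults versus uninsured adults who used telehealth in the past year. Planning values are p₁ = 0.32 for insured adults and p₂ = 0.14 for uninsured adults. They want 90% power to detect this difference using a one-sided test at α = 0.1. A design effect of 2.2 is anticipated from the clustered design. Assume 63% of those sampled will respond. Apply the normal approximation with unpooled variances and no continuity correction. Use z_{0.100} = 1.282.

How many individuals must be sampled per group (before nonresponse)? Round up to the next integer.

n = (z_α + z_β)² · [p₁(1−p₁) + p₂(1−p₂)] / (p₁ − p₂)²
  = (1.282 + 1.282)² · (0.32·0.68 + 0.14·0.86) / (0.18)²
  = (2.564)² · (0.2176 + 0.1204) / 0.0324
  = 6.5741 · 0.3380 / 0.0324
  = 68.58
Design effect: 2.2 × 68.58 = 150.88.
Adjust for 63% response: 150.88 / 0.63 = 239.49.
Round up → n = 240 per group.

n = 240 per group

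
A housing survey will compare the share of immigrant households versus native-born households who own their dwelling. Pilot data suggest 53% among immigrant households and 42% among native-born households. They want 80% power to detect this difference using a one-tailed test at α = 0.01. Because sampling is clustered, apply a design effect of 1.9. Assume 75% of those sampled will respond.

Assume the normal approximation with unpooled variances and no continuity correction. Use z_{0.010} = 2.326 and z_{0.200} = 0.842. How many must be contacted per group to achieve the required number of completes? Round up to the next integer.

n = (z_α + z_β)² · [p₁(1−p₁) + p₂(1−p₂)] / (p₁ − p₂)²
  = (2.326 + 0.842)² · (0.53·0.47 + 0.42·0.58) / (0.11)²
  = (3.168)² · (0.2491 + 0.2436) / 0.0121
  = 10.0362 · 0.4927 / 0.0121
  = 408.67
Design effect: 1.9 × 408.67 = 776.46.
Adjust for 75% response: 776.46 / 0.75 = 1035.28.
Round up → n = 1036 per group.

n = 1036 per group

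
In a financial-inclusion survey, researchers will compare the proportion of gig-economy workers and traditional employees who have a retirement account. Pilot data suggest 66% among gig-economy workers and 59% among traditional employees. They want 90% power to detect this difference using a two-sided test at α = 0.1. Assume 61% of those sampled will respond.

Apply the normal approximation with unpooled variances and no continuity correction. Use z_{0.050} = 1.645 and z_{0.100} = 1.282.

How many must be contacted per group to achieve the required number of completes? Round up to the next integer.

n = 1337 per group

n = (z_{α/2} + z_β)² · [p₁(1−p₁) + p₂(1−p₂)] / (p₁ − p₂)²
  = (1.645 + 1.282)² · (0.66·0.34 + 0.59·0.41) / (0.07)²
  = (2.927)² · (0.2244 + 0.2419) / 0.0049
  = 8.5673 · 0.4663 / 0.0049
  = 815.30
Adjust for 61% response: 815.30 / 0.61 = 1336.55.
Round up → n = 1337 per group.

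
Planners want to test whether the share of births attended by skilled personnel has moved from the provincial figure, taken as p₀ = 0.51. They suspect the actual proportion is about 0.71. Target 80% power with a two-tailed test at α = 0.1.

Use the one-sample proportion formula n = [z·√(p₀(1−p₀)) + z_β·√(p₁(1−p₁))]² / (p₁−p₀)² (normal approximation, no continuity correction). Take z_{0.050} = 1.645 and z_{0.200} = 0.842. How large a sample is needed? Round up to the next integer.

n = 37

n = [z_{α/2}·√(p₀q₀) + z_β·√(p₁q₁)]² / (p₁ − p₀)²
  = [1.645·√(0.51·0.49) + 0.842·√(0.71·0.29)]² / (0.20)²
  = [1.645·0.4999 + 0.842·0.4538]² / 0.0400
  = [1.2044]² / 0.0400
  = 36.26
Round up → n = 37.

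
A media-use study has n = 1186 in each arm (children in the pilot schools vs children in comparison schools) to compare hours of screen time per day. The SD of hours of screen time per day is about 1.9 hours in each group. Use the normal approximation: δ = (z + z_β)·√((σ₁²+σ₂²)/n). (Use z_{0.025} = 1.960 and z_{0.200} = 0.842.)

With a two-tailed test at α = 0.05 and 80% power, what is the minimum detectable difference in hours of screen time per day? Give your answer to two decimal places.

Minimum detectable difference ≈ 0.22 hours

δ = (z_{α/2} + z_β) · √((σ₁²+σ₂²)/n)
  = (1.960 + 0.842) · √(7.22/1186)
  = 2.802 · √0.00609
  = 2.802 · 0.0780
  = 0.2186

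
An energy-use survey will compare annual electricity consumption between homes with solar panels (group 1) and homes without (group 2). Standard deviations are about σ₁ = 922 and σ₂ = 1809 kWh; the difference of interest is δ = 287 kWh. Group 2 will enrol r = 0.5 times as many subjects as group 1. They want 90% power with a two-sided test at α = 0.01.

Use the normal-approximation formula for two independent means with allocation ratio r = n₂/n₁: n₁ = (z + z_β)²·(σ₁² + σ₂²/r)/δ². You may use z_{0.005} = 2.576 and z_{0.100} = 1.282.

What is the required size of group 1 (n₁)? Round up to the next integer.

n₁ = (z_{α/2} + z_β)² · (σ₁² + σ₂²/r) / δ²
   = (2.576 + 1.282)² · (922² + 1809²/0.5) / 287²
   = 14.8842 · (850084 + 6544962) / 82369
   = 14.8842 · 7395046 / 82369
   = 1336.29
Round up → n₁ = 1337; n₂ = r·n₁ = 0.5 × 1337 = 669.

n₁ = 1337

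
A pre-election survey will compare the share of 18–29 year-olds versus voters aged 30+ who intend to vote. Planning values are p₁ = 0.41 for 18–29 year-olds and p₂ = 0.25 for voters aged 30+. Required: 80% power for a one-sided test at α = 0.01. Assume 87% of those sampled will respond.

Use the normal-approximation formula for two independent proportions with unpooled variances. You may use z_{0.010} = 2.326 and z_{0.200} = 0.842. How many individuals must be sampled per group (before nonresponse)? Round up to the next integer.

n = (z_α + z_β)² · [p₁(1−p₁) + p₂(1−p₂)] / (p₁ − p₂)²
  = (2.326 + 0.842)² · (0.41·0.59 + 0.25·0.75) / (0.16)²
  = (3.168)² · (0.2419 + 0.1875) / 0.0256
  = 10.0362 · 0.4294 / 0.0256
  = 168.34
Adjust for 87% response: 168.34 / 0.87 = 193.50.
Round up → n = 194 per group.

n = 194 per group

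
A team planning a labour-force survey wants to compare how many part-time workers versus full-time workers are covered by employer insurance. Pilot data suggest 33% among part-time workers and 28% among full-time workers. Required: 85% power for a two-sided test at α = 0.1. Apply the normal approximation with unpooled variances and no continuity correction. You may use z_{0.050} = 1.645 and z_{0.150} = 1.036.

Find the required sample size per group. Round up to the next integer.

n = (z_{α/2} + z_β)² · [p₁(1−p₁) + p₂(1−p₂)] / (p₁ − p₂)²
  = (1.645 + 1.036)² · (0.33·0.67 + 0.28·0.72) / (0.05)²
  = (2.681)² · (0.2211 + 0.2016) / 0.0025
  = 7.1878 · 0.4227 / 0.0025
  = 1215.31
Round up → n = 1216 per group.

n = 1216 per group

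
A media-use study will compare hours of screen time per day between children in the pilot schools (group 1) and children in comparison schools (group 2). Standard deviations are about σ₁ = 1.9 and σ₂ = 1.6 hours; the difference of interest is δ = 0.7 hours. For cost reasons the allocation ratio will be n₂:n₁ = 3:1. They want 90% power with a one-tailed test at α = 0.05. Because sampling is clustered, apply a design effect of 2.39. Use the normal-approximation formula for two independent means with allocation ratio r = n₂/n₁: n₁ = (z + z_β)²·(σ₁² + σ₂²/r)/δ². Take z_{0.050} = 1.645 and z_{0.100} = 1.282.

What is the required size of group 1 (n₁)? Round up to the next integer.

n₁ = 187

n₁ = (z_α + z_β)² · (σ₁² + σ₂²/r) / δ²
   = (1.645 + 1.282)² · (1.9² + 1.6²/3) / 0.7²
   = 8.5673 · (3.61 + 0.85333) / 0.49
   = 8.5673 · 4.4633 / 0.49
   = 78.04
Design effect: 2.39 × 78.04 = 186.51.
Round up → n₁ = 187; n₂ = r·n₁ = 3 × 187 = 561.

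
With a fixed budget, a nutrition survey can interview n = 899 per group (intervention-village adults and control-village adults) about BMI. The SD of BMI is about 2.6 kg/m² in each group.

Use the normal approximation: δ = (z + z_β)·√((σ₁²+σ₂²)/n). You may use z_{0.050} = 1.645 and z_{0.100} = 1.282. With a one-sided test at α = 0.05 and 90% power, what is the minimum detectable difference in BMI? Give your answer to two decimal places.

δ = (z_α + z_β) · √((σ₁²+σ₂²)/n)
  = (1.645 + 1.282) · √(13.52/899)
  = 2.927 · √0.01504
  = 2.927 · 0.1226
  = 0.3589

Minimum detectable difference ≈ 0.36 kg/m²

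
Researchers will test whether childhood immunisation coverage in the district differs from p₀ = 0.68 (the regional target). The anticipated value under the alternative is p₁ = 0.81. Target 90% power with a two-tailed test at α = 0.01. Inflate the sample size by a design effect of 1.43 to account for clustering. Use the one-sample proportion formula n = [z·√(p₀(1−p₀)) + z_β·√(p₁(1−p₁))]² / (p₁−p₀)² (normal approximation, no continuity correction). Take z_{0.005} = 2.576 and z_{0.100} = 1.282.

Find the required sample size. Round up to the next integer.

n = 246

n = [z_{α/2}·√(p₀q₀) + z_β·√(p₁q₁)]² / (p₁ − p₀)²
  = [2.576·√(0.68·0.32) + 1.282·√(0.81·0.19)]² / (0.13)²
  = [2.576·0.4665 + 1.282·0.3923]² / 0.0169
  = [1.7046]² / 0.0169
  = 171.93
Design effect: 1.43 × 171.93 = 245.86.
Round up → n = 246.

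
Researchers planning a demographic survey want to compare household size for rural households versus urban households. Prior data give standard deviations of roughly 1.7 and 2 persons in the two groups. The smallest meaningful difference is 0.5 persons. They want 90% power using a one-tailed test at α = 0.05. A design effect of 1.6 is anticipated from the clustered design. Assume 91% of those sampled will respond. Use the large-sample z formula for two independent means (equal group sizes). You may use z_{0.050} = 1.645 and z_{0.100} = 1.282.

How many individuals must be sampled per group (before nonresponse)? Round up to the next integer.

n = (z_α + z_β)² · (σ₁² + σ₂²) / δ²
  = (1.645 + 1.282)² · (1.7² + 2² = 6.89) / 0.5²
  = 8.5673 · 6.89 / 0.25
  = 236.12
Design effect: 1.6 × 236.12 = 377.78.
Adjust for 91% response: 377.78 / 0.91 = 415.15.
Round up → n = 416 per group.

n = 416 per group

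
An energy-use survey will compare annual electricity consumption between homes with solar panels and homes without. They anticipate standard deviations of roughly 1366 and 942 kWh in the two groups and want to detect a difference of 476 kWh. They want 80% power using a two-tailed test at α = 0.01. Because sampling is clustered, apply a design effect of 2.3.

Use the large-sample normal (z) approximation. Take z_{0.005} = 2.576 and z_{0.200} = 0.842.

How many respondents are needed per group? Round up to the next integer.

n = (z_{α/2} + z_β)² · (σ₁² + σ₂²) / δ²
  = (2.576 + 0.842)² · (1366² + 942² = 2753320) / 476²
  = 11.6827 · 2753320 / 226576
  = 141.97
Design effect: 2.3 × 141.97 = 326.52.
Round up → n = 327 per group.

n = 327 per group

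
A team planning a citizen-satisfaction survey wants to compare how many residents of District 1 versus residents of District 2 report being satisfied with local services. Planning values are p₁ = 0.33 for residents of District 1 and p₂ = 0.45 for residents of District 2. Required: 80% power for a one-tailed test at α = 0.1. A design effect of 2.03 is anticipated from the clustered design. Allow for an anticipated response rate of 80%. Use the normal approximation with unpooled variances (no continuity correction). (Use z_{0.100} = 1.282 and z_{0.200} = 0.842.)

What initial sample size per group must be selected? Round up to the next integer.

n = 373 per group

n = (z_α + z_β)² · [p₁(1−p₁) + p₂(1−p₂)] / (p₁ − p₂)²
  = (1.282 + 0.842)² · (0.33·0.67 + 0.45·0.55) / (-0.12)²
  = (2.124)² · (0.2211 + 0.2475) / 0.0144
  = 4.5114 · 0.4686 / 0.0144
  = 146.81
Design effect: 2.03 × 146.81 = 298.02.
Adjust for 80% response: 298.02 / 0.80 = 372.52.
Round up → n = 373 per group.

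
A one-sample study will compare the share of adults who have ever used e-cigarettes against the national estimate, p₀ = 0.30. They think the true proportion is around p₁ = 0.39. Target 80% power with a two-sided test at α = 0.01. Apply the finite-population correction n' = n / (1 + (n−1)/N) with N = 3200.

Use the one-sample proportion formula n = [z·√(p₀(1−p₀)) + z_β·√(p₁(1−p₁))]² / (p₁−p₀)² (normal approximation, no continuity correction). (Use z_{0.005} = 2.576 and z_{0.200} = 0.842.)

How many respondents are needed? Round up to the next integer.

n = 285

n = [z_{α/2}·√(p₀q₀) + z_β·√(p₁q₁)]² / (p₁ − p₀)²
  = [2.576·√(0.30·0.70) + 0.842·√(0.39·0.61)]² / (0.09)²
  = [2.576·0.4583 + 0.842·0.4877]² / 0.0081
  = [1.5912]² / 0.0081
  = 312.57
Finite-population correction (N = 3200): 312.57 / (1 + (312.57 − 1)/3200) = 284.83.
Round up → n = 285.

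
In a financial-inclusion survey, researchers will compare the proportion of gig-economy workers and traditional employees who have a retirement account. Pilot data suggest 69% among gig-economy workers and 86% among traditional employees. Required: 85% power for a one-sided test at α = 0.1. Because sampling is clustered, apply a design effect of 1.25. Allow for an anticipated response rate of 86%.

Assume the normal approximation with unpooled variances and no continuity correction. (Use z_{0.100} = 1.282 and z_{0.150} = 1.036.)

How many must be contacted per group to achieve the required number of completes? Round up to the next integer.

n = (z_α + z_β)² · [p₁(1−p₁) + p₂(1−p₂)] / (p₁ − p₂)²
  = (1.282 + 1.036)² · (0.69·0.31 + 0.86·0.14) / (-0.17)²
  = (2.318)² · (0.2139 + 0.1204) / 0.0289
  = 5.3731 · 0.3343 / 0.0289
  = 62.15
Design effect: 1.25 × 62.15 = 77.69.
Adjust for 86% response: 77.69 / 0.86 = 90.34.
Round up → n = 91 per group.

n = 91 per group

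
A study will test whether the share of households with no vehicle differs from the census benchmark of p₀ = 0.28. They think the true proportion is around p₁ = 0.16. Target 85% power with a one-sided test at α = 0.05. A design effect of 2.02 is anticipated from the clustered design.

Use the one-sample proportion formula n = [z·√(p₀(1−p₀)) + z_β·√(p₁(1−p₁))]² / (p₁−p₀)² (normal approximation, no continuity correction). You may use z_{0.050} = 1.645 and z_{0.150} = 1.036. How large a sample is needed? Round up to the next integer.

n = 176

n = [z_α·√(p₀q₀) + z_β·√(p₁q₁)]² / (p₁ − p₀)²
  = [1.645·√(0.28·0.72) + 1.036·√(0.16·0.84)]² / (-0.12)²
  = [1.645·0.4490 + 1.036·0.3666]² / 0.0144
  = [1.1184]² / 0.0144
  = 86.86
Design effect: 2.02 × 86.86 = 175.46.
Round up → n = 176.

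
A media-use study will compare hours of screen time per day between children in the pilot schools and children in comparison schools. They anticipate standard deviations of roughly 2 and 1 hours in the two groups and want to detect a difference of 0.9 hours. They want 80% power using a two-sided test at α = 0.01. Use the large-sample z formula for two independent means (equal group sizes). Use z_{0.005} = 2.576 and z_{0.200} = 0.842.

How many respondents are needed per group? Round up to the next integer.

n = 73 per group

n = (z_{α/2} + z_β)² · (σ₁² + σ₂²) / δ²
  = (2.576 + 0.842)² · (2² + 1² = 5) / 0.9²
  = 11.6827 · 5 / 0.81
  = 72.12
Round up → n = 73 per group.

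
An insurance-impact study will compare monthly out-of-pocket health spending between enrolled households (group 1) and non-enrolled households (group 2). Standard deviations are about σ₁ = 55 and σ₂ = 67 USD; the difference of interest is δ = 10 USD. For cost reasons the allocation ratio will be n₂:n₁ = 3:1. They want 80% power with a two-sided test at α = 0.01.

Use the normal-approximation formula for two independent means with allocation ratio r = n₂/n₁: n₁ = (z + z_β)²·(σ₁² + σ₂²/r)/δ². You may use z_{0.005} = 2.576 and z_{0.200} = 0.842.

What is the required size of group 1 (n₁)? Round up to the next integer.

n₁ = 529

n₁ = (z_{α/2} + z_β)² · (σ₁² + σ₂²/r) / δ²
   = (2.576 + 0.842)² · (55² + 67²/3) / 10²
   = 11.6827 · (3025 + 1496.3) / 100
   = 11.6827 · 4521.3 / 100
   = 528.21
Round up → n₁ = 529; n₂ = r·n₁ = 3 × 529 = 1587.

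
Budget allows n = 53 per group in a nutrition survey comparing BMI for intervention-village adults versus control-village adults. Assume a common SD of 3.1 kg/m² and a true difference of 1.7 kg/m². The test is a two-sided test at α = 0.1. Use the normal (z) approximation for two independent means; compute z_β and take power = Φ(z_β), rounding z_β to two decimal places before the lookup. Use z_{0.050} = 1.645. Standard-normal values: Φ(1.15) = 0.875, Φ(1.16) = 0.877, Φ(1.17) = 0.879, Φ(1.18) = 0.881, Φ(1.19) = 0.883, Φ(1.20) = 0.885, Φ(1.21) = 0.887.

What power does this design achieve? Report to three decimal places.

Power ≈ 0.881

z_β = δ·√(n/(σ₁²+σ₂²)) − z_{α/2}
    = 1.7 · √(53/19.22) − 1.645
    = 1.7 · 1.66059 − 1.645
    = 2.8230 − 1.645 = 1.1780 → 1.18
Power = Φ(1.18) = 0.881.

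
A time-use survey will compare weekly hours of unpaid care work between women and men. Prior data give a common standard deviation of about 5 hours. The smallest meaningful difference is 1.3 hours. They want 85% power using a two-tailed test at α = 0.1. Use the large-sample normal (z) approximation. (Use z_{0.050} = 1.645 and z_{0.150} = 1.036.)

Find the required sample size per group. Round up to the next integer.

n = 213 per group

n = (z_{α/2} + z_β)² · (σ₁² + σ₂²) / δ²
  = (1.645 + 1.036)² · (2·5² = 50) / 1.3²
  = 7.1878 · 50 / 1.69
  = 212.66
Round up → n = 213 per group.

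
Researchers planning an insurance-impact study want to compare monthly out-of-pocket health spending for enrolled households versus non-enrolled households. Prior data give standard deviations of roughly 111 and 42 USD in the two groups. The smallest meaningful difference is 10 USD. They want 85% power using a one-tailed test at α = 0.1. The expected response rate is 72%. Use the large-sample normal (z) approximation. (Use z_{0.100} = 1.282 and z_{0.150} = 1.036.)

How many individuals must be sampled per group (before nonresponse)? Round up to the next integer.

n = 1052 per group

n = (z_α + z_β)² · (σ₁² + σ₂²) / δ²
  = (1.282 + 1.036)² · (111² + 42² = 14085) / 10²
  = 5.3731 · 14085 / 100
  = 756.80
Adjust for 72% response: 756.80 / 0.72 = 1051.12.
Round up → n = 1052 per group.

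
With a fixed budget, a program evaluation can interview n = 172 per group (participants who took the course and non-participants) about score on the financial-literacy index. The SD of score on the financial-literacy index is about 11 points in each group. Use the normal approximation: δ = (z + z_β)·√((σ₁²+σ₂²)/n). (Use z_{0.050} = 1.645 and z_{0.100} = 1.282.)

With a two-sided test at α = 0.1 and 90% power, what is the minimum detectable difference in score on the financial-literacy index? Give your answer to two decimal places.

Minimum detectable difference ≈ 3.47 points

δ = (z_{α/2} + z_β) · √((σ₁²+σ₂²)/n)
  = (1.645 + 1.282) · √(242/172)
  = 2.927 · √1.407
  = 2.927 · 1.1862
  = 3.4719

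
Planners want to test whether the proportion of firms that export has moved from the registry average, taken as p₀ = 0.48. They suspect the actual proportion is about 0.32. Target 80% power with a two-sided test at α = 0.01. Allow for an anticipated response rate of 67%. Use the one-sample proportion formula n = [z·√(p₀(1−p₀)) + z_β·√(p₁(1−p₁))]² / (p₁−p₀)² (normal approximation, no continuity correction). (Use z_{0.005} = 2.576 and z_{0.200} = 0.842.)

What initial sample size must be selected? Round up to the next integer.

n = 165

n = [z_{α/2}·√(p₀q₀) + z_β·√(p₁q₁)]² / (p₁ − p₀)²
  = [2.576·√(0.48·0.52) + 0.842·√(0.32·0.68)]² / (-0.16)²
  = [2.576·0.4996 + 0.842·0.4665]² / 0.0256
  = [1.6797]² / 0.0256
  = 110.22
Adjust for 67% response: 110.22 / 0.67 = 164.50.
Round up → n = 165.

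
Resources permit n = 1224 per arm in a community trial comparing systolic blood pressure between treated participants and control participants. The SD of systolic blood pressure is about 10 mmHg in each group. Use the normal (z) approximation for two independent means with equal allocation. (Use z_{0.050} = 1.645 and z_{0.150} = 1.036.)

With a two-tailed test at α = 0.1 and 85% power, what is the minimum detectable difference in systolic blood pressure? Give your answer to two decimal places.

Minimum detectable difference ≈ 1.08 mmHg

δ = (z_{α/2} + z_β) · √((σ₁²+σ₂²)/n)
  = (1.645 + 1.036) · √(200/1224)
  = 2.681 · √0.1634
  = 2.681 · 0.4042
  = 1.0837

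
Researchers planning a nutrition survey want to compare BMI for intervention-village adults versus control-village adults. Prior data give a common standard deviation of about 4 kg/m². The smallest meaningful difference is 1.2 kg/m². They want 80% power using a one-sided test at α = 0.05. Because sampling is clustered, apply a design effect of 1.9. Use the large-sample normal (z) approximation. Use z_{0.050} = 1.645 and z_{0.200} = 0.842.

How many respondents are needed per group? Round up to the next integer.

n = 262 per group

n = (z_α + z_β)² · (σ₁² + σ₂²) / δ²
  = (1.645 + 0.842)² · (2·4² = 32) / 1.2²
  = 6.1852 · 32 / 1.44
  = 137.45
Design effect: 1.9 × 137.45 = 261.15.
Round up → n = 262 per group.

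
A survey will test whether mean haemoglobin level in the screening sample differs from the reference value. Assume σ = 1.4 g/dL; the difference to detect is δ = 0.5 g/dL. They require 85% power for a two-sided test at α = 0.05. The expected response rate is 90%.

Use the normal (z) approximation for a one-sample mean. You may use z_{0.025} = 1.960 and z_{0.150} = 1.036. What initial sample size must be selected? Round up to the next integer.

n = (z_{α/2} + z_β)² · σ² / δ²
  = (1.960 + 1.036)² · 1.4² / 0.5²
  = 8.9760 · 1.96 / 0.25
  = 70.37
Adjust for 90% response: 70.37 / 0.90 = 78.19.
Round up → n = 79.

n = 79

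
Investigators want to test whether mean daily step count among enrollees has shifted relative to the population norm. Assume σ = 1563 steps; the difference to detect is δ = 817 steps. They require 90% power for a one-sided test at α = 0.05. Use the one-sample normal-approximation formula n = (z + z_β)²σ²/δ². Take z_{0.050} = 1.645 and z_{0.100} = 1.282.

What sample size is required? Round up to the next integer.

n = (z_α + z_β)² · σ² / δ²
  = (1.645 + 1.282)² · 1563² / 817²
  = 8.5673 · 2442969 / 667489
  = 31.36
Round up → n = 32.

n = 32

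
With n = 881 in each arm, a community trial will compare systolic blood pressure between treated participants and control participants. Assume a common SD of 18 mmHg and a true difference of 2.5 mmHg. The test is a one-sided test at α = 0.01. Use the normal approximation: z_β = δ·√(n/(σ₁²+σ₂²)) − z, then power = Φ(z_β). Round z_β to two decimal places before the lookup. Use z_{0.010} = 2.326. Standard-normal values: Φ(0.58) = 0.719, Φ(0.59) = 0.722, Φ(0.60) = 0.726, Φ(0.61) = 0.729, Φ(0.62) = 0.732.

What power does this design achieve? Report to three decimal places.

z_β = δ·√(n/(σ₁²+σ₂²)) − z_α
    = 2.5 · √(881/648) − 2.326
    = 2.5 · 1.16601 − 2.326
    = 2.9150 − 2.326 = 0.5890 → 0.59
Power = Φ(0.59) = 0.722.

Power ≈ 0.722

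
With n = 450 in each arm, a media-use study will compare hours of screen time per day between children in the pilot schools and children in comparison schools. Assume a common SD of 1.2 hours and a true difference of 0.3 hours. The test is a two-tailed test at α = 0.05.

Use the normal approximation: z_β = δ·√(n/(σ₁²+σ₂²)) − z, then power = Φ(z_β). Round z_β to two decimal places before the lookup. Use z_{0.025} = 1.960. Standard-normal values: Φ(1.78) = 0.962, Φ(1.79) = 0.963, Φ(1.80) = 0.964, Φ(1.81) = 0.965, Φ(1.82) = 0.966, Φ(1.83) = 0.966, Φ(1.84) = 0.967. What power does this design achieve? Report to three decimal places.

Power ≈ 0.963

z_β = δ·√(n/(σ₁²+σ₂²)) − z_{α/2}
    = 0.3 · √(450/2.88) − 1.960
    = 0.3 · 12.50000 − 1.960
    = 3.7500 − 1.960 = 1.7900 → 1.79
Power = Φ(1.79) = 0.963.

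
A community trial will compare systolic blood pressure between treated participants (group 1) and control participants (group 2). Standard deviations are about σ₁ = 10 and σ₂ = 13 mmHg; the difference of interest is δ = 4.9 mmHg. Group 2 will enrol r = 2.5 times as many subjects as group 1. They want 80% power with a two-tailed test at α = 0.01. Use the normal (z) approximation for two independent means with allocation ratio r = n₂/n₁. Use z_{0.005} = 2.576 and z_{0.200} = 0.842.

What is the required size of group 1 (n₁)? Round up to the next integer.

n₁ = 82

n₁ = (z_{α/2} + z_β)² · (σ₁² + σ₂²/r) / δ²
   = (2.576 + 0.842)² · (10² + 13²/2.5) / 4.9²
   = 11.6827 · (100 + 67.6) / 24.01
   = 11.6827 · 167.6 / 24.01
   = 81.55
Round up → n₁ = 82; n₂ = r·n₁ = 2.5 × 82 = 205.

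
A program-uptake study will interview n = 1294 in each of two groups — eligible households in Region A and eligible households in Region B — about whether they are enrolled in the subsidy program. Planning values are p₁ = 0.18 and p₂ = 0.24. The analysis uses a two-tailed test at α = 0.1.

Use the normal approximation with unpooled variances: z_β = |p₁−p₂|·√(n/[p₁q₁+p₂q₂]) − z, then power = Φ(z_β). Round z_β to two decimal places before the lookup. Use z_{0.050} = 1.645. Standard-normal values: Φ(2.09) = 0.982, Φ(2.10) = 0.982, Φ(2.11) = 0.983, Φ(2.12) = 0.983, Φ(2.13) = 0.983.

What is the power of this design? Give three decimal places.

z_β = |p₁−p₂|·√(n/[p₁q₁+p₂q₂]) − z_{α/2}
    = 0.06 · √(1294/0.3300) − 1.645
    = 0.06 · 62.6196 − 1.645
    = 3.7572 − 1.645 = 2.1122 → 2.11
Power = Φ(2.11) = 0.983.

Power ≈ 0.983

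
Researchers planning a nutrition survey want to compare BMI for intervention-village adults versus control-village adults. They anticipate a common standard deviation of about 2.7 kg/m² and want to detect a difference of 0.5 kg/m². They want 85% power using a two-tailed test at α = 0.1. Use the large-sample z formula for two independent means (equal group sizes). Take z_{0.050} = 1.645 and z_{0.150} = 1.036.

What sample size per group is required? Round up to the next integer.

n = (z_{α/2} + z_β)² · (σ₁² + σ₂²) / δ²
  = (1.645 + 1.036)² · (2·2.7² = 14.58) / 0.5²
  = 7.1878 · 14.58 / 0.25
  = 419.19
Round up → n = 420 per group.

n = 420 per group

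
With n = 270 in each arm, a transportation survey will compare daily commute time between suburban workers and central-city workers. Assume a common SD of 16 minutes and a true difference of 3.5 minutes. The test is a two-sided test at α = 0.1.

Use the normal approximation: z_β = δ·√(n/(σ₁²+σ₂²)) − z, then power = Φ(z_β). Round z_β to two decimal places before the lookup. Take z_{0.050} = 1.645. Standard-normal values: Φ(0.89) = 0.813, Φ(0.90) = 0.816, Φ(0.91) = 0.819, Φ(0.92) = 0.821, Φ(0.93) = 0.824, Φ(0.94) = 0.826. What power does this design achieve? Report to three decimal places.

z_β = δ·√(n/(σ₁²+σ₂²)) − z_{α/2}
    = 3.5 · √(270/512) − 1.645
    = 3.5 · 0.72618 − 1.645
    = 2.5416 − 1.645 = 0.8966 → 0.90
Power = Φ(0.90) = 0.816.

Power ≈ 0.816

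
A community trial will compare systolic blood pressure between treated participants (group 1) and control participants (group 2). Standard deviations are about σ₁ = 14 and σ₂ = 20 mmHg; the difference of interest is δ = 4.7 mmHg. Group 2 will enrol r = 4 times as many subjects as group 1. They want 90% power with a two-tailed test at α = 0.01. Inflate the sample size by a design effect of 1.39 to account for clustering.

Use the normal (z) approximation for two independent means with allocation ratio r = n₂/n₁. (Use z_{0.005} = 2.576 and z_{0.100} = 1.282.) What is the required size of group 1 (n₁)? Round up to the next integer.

n₁ = (z_{α/2} + z_β)² · (σ₁² + σ₂²/r) / δ²
   = (2.576 + 1.282)² · (14² + 20²/4) / 4.7²
   = 14.8842 · (196 + 100) / 22.09
   = 14.8842 · 296 / 22.09
   = 199.44
Design effect: 1.39 × 199.44 = 277.23.
Round up → n₁ = 278; n₂ = r·n₁ = 4 × 278 = 1112.

n₁ = 278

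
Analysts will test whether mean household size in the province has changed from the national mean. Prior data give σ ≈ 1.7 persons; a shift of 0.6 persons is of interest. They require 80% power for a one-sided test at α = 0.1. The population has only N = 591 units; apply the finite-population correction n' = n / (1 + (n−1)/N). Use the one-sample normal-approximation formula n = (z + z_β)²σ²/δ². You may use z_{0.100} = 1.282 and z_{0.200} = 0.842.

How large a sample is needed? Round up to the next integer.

n = (z_α + z_β)² · σ² / δ²
  = (1.282 + 0.842)² · 1.7² / 0.6²
  = 4.5114 · 2.89 / 0.36
  = 36.22
Finite-population correction (N = 591): 36.22 / (1 + (36.22 − 1)/591) = 34.18.
Round up → n = 35.

n = 35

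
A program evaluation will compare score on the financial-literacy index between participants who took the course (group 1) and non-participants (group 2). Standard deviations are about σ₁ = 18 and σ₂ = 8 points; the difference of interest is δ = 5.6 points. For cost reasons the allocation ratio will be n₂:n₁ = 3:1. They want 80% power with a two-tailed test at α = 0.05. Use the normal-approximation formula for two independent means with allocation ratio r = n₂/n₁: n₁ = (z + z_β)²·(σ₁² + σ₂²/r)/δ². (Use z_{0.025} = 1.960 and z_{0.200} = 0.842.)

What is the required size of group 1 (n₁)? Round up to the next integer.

n₁ = 87

n₁ = (z_{α/2} + z_β)² · (σ₁² + σ₂²/r) / δ²
   = (1.960 + 0.842)² · (18² + 8²/3) / 5.6²
   = 7.8512 · (324 + 21.3333) / 31.36
   = 7.8512 · 345.3333 / 31.36
   = 86.46
Round up → n₁ = 87; n₂ = r·n₁ = 3 × 87 = 261.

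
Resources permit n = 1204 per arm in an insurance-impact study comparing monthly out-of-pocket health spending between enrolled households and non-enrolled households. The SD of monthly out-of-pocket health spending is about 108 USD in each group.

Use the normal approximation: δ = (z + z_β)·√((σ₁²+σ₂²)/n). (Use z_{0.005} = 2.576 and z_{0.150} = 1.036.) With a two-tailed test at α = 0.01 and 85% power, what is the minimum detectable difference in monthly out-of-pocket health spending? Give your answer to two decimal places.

δ = (z_{α/2} + z_β) · √((σ₁²+σ₂²)/n)
  = (2.576 + 1.036) · √(23328/1204)
  = 3.612 · √19.3754
  = 3.612 · 4.4018
  = 15.8991

Minimum detectable difference ≈ 15.90 USD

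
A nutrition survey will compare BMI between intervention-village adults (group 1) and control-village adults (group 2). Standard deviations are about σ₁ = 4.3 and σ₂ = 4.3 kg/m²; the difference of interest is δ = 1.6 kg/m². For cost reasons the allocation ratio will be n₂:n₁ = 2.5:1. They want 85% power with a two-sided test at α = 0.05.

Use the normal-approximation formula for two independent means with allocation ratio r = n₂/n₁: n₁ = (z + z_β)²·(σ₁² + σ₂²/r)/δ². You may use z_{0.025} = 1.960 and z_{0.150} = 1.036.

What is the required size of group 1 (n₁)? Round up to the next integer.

n₁ = 91

n₁ = (z_{α/2} + z_β)² · (σ₁² + σ₂²/r) / δ²
   = (1.960 + 1.036)² · (4.3² + 4.3²/2.5) / 1.6²
   = 8.9760 · (18.49 + 7.396) / 2.56
   = 8.9760 · 25.886 / 2.56
   = 90.76
Round up → n₁ = 91; n₂ = r·n₁ = 2.5 × 91 = 228.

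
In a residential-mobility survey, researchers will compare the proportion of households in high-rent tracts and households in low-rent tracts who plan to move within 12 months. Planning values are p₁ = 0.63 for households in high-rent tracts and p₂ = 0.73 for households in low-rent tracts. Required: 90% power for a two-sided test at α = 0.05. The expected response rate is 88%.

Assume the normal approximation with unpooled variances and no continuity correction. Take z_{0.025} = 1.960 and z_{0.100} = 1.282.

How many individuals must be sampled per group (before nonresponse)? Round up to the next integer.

n = 514 per group

n = (z_{α/2} + z_β)² · [p₁(1−p₁) + p₂(1−p₂)] / (p₁ − p₂)²
  = (1.960 + 1.282)² · (0.63·0.37 + 0.73·0.27) / (-0.10)²
  = (3.242)² · (0.2331 + 0.1971) / 0.0100
  = 10.5106 · 0.4302 / 0.0100
  = 452.16
Adjust for 88% response: 452.16 / 0.88 = 513.82.
Round up → n = 514 per group.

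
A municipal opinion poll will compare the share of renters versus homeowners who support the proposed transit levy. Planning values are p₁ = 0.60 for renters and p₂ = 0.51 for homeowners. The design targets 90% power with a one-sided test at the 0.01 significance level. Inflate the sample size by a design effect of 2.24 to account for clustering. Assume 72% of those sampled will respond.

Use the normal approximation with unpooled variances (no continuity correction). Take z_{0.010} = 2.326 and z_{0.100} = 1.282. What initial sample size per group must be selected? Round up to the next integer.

n = (z_α + z_β)² · [p₁(1−p₁) + p₂(1−p₂)] / (p₁ − p₂)²
  = (2.326 + 1.282)² · (0.60·0.40 + 0.51·0.49) / (0.09)²
  = (3.608)² · (0.2400 + 0.2499) / 0.0081
  = 13.0177 · 0.4899 / 0.0081
  = 787.33
Design effect: 2.24 × 787.33 = 1763.61.
Adjust for 72% response: 1763.61 / 0.72 = 2449.46.
Round up → n = 2450 per group.

n = 2450 per group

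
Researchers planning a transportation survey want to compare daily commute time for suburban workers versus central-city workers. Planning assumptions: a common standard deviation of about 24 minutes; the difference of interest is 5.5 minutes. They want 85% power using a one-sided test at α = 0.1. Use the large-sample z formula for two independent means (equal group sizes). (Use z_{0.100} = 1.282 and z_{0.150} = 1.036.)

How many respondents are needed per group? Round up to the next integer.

n = 205 per group

n = (z_α + z_β)² · (σ₁² + σ₂²) / δ²
  = (1.282 + 1.036)² · (2·24² = 1152) / 5.5²
  = 5.3731 · 1152 / 30.25
  = 204.62
Round up → n = 205 per group.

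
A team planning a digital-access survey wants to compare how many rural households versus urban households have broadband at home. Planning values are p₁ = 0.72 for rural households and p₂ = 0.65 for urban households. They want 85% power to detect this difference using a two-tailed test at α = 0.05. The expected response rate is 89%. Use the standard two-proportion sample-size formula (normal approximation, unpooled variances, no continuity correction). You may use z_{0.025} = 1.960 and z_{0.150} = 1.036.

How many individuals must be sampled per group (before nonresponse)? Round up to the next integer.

n = (z_{α/2} + z_β)² · [p₁(1−p₁) + p₂(1−p₂)] / (p₁ − p₂)²
  = (1.960 + 1.036)² · (0.72·0.28 + 0.65·0.35) / (0.07)²
  = (2.996)² · (0.2016 + 0.2275) / 0.0049
  = 8.9760 · 0.4291 / 0.0049
  = 786.04
Adjust for 89% response: 786.04 / 0.89 = 883.19.
Round up → n = 884 per group.

n = 884 per group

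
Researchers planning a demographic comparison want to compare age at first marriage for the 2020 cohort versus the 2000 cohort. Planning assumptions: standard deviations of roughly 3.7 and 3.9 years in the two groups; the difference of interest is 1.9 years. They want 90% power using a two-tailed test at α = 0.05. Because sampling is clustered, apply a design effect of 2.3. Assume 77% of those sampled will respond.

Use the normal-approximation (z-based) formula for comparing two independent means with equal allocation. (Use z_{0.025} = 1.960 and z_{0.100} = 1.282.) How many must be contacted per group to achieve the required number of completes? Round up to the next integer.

n = (z_{α/2} + z_β)² · (σ₁² + σ₂²) / δ²
  = (1.960 + 1.282)² · (3.7² + 3.9² = 28.9) / 1.9²
  = 10.5106 · 28.9 / 3.61
  = 84.14
Design effect: 2.3 × 84.14 = 193.53.
Adjust for 77% response: 193.53 / 0.77 = 251.34.
Round up → n = 252 per group.

n = 252 per group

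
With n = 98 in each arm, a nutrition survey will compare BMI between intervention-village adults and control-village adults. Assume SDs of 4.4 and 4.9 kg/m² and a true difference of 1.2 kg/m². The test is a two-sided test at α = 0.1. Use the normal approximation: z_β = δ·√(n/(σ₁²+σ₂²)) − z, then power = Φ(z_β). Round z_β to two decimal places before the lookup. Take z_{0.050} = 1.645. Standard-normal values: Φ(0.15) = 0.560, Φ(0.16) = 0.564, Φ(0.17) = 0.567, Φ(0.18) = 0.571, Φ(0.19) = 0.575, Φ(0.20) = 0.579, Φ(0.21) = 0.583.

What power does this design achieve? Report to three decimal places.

Power ≈ 0.564

z_β = δ·√(n/(σ₁²+σ₂²)) − z_{α/2}
    = 1.2 · √(98/43.37) − 1.645
    = 1.2 · 1.50321 − 1.645
    = 1.8038 − 1.645 = 0.1588 → 0.16
Power = Φ(0.16) = 0.564.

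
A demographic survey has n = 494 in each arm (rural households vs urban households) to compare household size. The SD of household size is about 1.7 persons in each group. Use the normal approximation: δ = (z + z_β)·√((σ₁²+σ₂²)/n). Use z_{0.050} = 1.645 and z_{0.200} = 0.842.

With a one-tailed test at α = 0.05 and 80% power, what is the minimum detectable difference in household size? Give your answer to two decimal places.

δ = (z_α + z_β) · √((σ₁²+σ₂²)/n)
  = (1.645 + 0.842) · √(5.78/494)
  = 2.487 · √0.0117
  = 2.487 · 0.1082
  = 0.2690

Minimum detectable difference ≈ 0.27 persons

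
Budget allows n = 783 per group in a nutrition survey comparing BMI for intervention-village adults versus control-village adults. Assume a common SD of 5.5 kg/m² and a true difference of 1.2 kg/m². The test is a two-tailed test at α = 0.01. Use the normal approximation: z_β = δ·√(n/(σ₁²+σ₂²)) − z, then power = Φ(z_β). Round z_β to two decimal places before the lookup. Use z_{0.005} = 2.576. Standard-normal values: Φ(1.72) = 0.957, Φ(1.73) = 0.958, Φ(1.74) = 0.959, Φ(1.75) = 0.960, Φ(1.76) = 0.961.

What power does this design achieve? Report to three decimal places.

Power ≈ 0.959

z_β = δ·√(n/(σ₁²+σ₂²)) − z_{α/2}
    = 1.2 · √(783/60.5) − 2.576
    = 1.2 · 3.59752 − 2.576
    = 4.3170 − 2.576 = 1.7410 → 1.74
Power = Φ(1.74) = 0.959.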